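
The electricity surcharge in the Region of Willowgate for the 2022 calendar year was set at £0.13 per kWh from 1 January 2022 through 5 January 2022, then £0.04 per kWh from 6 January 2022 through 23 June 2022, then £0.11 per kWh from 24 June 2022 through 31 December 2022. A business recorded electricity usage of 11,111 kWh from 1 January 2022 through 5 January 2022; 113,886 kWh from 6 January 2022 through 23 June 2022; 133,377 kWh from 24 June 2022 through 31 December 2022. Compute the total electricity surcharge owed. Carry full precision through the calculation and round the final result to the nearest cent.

£20,671.34

1 January – 5 January 2022: 11,111 kWh at £0.13/kWh → £1,444.43
6 January – 23 June 2022: 113,886 kWh at £0.04/kWh → £4,555.44
24 June – 31 December 2022: 133,377 kWh at £0.11/kWh → £14,671.47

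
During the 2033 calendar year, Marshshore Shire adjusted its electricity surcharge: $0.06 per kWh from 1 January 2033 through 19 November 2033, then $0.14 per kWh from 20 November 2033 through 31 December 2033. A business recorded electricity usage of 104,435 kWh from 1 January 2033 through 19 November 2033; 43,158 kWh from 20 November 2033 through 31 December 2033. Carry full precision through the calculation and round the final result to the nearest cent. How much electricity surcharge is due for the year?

1 January – 19 November 2033: 104,435 kWh at $0.06/kWh → $6,266.10
20 November – 31 December 2033: 43,158 kWh at $0.14/kWh → $6,042.12

$12,308.22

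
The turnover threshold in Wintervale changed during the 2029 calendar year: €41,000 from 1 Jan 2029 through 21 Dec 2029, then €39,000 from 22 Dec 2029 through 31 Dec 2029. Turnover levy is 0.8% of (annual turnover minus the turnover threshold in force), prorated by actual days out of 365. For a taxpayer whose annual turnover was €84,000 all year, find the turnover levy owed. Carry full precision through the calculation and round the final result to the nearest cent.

€344.44

1 Jan – 21 Dec 2029: 355 days, exemption €41,000 → (€84,000 − €41,000) × 0.8% × 355/365 = €334.5753
22 Dec – 31 Dec 2029: 10 days, exemption €39,000 → (€84,000 − €39,000) × 0.8% × 10/365 = €9.8630
Total = €344.4384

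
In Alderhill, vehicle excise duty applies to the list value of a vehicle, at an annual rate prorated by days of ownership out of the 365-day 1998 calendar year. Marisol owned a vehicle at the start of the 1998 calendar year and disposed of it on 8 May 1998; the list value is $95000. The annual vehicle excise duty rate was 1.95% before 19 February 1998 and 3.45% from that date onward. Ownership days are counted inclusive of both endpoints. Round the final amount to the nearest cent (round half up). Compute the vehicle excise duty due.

1 January – 18 February 1998: 49 days at 1.95% → $95000 × 1.95% × 49/365 = $248.6918
19 February – 8 May 1998: 79 days at 3.45% → $95000 × 3.45% × 79/365 = $709.3767
Total = $958.0685

$958.07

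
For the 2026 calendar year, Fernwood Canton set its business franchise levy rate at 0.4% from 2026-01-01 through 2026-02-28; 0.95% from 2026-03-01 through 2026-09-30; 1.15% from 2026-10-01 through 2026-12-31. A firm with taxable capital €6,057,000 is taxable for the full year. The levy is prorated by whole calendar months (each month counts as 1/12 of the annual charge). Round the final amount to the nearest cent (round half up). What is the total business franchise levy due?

2026-01-01 to 2026-02-28: 2 months at 0.4% → €6,057,000 × 0.4% × 2/12 = €4,038.0000
2026-03-01 to 2026-09-30: 7 months at 0.95% → €6,057,000 × 0.95% × 7/12 = €33,565.8750
2026-10-01 to 2026-12-31: 3 months at 1.15% → €6,057,000 × 1.15% × 3/12 = €17,413.8750
Total = €55,017.7500

€55,017.75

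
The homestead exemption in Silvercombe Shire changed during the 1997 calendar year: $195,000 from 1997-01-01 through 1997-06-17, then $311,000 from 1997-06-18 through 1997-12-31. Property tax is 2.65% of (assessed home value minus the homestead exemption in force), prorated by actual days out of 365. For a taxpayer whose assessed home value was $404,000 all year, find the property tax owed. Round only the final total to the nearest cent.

1997-01-01 to 1997-06-17: 168 days, exemption $195,000 → ($404,000 − $195,000) × 2.65% × 168/365 = $2,549.2274
1997-06-18 to 1997-12-31: 197 days, exemption $311,000 → ($404,000 − $311,000) × 2.65% × 197/365 = $1,330.1548
Total = $3,879.3822

$3,879.38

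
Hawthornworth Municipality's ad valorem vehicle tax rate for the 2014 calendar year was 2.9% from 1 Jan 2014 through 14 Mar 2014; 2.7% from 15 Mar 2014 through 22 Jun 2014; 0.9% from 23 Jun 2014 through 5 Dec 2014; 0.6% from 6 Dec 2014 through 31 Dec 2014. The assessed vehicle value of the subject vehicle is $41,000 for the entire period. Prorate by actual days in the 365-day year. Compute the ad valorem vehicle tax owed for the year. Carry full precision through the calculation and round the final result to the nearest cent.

1 Jan – 14 Mar 2014: 73 days at 2.9% → $41,000 × 2.9% × 73/365 = $237.8000
15 Mar – 22 Jun 2014: 100 days at 2.7% → $41,000 × 2.7% × 100/365 = $303.2877
23 Jun – 5 Dec 2014: 166 days at 0.9% → $41,000 × 0.9% × 166/365 = $167.8192
6 Dec – 31 Dec 2014: 26 days at 0.6% → $41,000 × 0.6% × 26/365 = $17.5233
Total = $726.4301

$726.43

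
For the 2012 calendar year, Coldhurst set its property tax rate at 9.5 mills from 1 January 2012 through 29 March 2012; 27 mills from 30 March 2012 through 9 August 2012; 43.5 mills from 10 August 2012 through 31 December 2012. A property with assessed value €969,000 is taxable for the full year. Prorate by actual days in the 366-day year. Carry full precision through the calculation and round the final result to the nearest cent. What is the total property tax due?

1 January – 29 March 2012: 89 days at 9.5 mills → €969,000 × 0.95% × 89/366 = €2,238.4959
30 March – 9 August 2012: 133 days at 27 mills → €969,000 × 2.7% × 133/366 = €9,507.3197
10 August – 31 December 2012: 144 days at 43.5 mills → €969,000 × 4.35% × 144/366 = €16,584.1967
Total = €28,330.0123

€28,330.01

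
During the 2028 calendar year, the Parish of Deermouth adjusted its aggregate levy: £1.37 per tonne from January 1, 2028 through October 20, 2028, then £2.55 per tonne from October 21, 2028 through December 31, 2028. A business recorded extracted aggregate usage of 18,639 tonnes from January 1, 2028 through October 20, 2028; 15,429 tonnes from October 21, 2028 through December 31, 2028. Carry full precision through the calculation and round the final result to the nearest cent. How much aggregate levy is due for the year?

January 1 – October 20, 2028: 18,639 tonnes at £1.37/tonne → £25,535.43
October 21 – December 31, 2028: 15,429 tonnes at £2.55/tonne → £39,343.95

£64,879.38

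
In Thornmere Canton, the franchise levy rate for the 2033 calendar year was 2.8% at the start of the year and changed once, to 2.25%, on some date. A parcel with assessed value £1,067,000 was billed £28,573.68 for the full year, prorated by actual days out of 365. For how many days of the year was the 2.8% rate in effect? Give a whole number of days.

Let d = days at the first rate; then 365 − d days at the second rate.
£1,067,000 × [2.8%·d + 2.25%·(365−d)] / 365 = £28,573.68
Solving gives d = 284, so the new rate took effect on October 12, 2033.

284 days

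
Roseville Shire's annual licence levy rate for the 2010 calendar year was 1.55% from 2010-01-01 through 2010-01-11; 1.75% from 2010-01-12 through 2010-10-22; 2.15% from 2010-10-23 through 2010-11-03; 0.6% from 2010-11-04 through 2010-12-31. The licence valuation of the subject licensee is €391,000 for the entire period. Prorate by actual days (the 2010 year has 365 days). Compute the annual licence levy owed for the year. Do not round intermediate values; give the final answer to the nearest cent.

2010-01-01 to 2010-01-11: 11 days at 1.55% → €391,000 × 1.55% × 11/365 = €182.6452
2010-01-12 to 2010-10-22: 284 days at 1.75% → €391,000 × 1.75% × 284/365 = €5,324.0274
2010-10-23 to 2010-11-03: 12 days at 2.15% → €391,000 × 2.15% × 12/365 = €276.3781
2010-11-04 to 2010-12-31: 58 days at 0.6% → €391,000 × 0.6% × 58/365 = €372.7890
Total = €6,155.8397

€6,155.84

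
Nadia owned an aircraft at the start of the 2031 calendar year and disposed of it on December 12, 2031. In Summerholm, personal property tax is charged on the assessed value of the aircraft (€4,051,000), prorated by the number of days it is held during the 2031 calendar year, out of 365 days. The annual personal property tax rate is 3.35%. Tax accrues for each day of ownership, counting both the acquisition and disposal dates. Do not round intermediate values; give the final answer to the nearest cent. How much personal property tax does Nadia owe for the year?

€128,644.22

Days held (January 1 – December 12, 2031): 346 out of 365
Tax = €4,051,000 × 3.35% × 346/365 = €128,644.2219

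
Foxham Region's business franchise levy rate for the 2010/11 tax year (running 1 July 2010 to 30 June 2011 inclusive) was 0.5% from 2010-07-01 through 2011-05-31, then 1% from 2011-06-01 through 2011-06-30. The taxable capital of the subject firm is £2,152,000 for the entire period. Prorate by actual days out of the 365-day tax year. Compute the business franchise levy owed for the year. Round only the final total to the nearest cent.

2010-07-01 to 2011-05-31: 335 days at 0.5% → £2,152,000 × 0.5% × 335/365 = £9,875.6164
2011-06-01 to 2011-06-30: 30 days at 1% → £2,152,000 × 1% × 30/365 = £1,768.7671
Total = £11,644.3836

£11,644.38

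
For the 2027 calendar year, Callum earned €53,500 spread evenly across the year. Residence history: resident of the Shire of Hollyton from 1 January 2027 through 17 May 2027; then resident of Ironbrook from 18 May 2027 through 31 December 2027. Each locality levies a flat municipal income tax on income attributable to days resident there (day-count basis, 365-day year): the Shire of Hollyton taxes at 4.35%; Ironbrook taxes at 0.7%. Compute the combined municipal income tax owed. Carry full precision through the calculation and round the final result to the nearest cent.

The Shire of Hollyton, 1 January – 17 May 2027: 137 days → €53,500 × 4.35% × 137/365 = €873.5158
Ironbrook, 18 May – 31 December 2027: 228 days → €53,500 × 0.7% × 228/365 = €233.9342
Total = €1,107.4500

€1,107.45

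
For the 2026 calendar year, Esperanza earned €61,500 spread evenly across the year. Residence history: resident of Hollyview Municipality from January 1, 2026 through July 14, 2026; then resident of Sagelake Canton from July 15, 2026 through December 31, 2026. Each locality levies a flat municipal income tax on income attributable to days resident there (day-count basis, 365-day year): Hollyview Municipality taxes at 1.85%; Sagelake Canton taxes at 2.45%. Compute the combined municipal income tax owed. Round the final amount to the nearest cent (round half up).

Hollyview Municipality, January 1 – July 14, 2026: 195 days → €61,500 × 1.85% × 195/365 = €607.8390
Sagelake Canton, July 15 – December 31, 2026: 170 days → €61,500 × 2.45% × 170/365 = €701.7740
Total = €1,309.6130

€1,309.61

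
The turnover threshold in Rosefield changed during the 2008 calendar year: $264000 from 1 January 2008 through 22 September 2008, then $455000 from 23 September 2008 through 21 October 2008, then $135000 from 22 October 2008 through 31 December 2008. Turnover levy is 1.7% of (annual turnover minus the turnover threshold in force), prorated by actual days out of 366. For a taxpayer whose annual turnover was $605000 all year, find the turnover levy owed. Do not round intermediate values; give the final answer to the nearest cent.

1 January – 22 September 2008: 266 days, exemption $264000 → ($605000 − $264000) × 1.7% × 266/366 = $4213.1202
23 September – 21 October 2008: 29 days, exemption $455000 → ($605000 − $455000) × 1.7% × 29/366 = $202.0492
22 October – 31 December 2008: 71 days, exemption $135000 → ($605000 − $135000) × 1.7% × 71/366 = $1549.9727
Total = $5965.1421

$5965.14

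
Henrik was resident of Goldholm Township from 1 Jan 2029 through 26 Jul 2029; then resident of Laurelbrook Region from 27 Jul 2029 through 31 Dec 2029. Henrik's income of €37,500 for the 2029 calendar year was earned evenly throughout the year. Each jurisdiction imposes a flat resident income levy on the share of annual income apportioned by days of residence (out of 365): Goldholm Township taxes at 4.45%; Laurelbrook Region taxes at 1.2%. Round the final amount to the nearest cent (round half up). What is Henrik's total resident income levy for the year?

€1,141.18

Goldholm Township, 1 Jan – 26 Jul 2029: 207 days → €37,500 × 4.45% × 207/365 = €946.3870
Laurelbrook Region, 27 Jul – 31 Dec 2029: 158 days → €37,500 × 1.2% × 158/365 = €194.7945
Total = €1,141.1815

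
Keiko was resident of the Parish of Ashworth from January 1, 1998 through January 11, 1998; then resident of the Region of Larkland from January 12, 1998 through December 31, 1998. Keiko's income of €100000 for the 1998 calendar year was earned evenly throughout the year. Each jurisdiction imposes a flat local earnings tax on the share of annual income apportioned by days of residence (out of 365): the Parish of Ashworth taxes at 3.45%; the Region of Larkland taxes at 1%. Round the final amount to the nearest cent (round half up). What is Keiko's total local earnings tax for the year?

The Parish of Ashworth, January 1 – January 11, 1998: 11 days → €100000 × 3.45% × 11/365 = €103.9726
The Region of Larkland, January 12 – December 31, 1998: 354 days → €100000 × 1% × 354/365 = €969.8630
Total = €1073.8356

€1073.84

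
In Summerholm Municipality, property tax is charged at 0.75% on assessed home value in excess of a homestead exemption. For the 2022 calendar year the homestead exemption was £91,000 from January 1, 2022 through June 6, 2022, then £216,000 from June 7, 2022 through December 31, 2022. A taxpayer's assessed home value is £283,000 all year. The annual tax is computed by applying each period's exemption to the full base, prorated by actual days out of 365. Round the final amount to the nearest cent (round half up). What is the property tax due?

£905.75

January 1 – June 6, 2022: 157 days, exemption £91,000 → (£283,000 − £91,000) × 0.75% × 157/365 = £619.3973
June 7 – December 31, 2022: 208 days, exemption £216,000 → (£283,000 − £216,000) × 0.75% × 208/365 = £286.3562
Total = £905.7534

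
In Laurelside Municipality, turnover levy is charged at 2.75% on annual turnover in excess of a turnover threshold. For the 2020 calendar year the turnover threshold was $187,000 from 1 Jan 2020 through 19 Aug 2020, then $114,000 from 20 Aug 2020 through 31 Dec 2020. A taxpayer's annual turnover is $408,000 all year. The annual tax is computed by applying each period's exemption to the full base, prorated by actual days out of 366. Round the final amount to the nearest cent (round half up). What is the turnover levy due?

1 Jan – 19 Aug 2020: 232 days, exemption $187,000 → ($408,000 − $187,000) × 2.75% × 232/366 = $3,852.4044
20 Aug – 31 Dec 2020: 134 days, exemption $114,000 → ($408,000 − $114,000) × 2.75% × 134/366 = $2,960.0820
Total = $6,812.4863

$6,812.49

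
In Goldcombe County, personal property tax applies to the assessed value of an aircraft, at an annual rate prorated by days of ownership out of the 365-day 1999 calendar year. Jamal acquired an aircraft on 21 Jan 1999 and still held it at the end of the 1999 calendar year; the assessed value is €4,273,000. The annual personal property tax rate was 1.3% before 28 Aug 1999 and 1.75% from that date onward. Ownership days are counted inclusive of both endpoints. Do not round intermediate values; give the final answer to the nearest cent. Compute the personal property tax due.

€59,143.00

21 Jan – 27 Aug 1999: 219 days at 1.3% → €4,273,000 × 1.3% × 219/365 = €33,329.4000
28 Aug – 31 Dec 1999: 126 days at 1.75% → €4,273,000 × 1.75% × 126/365 = €25,813.6027
Total = €59,143.0027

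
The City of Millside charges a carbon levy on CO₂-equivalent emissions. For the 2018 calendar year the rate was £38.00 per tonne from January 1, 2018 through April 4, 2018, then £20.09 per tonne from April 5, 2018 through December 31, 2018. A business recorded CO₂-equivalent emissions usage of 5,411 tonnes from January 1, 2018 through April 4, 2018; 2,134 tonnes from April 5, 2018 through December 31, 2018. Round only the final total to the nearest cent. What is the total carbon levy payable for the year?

£248,490.06

January 1 – April 4, 2018: 5,411 tonnes at £38.00/tonne → £205,618.00
April 5 – December 31, 2018: 2,134 tonnes at £20.09/tonne → £42,872.06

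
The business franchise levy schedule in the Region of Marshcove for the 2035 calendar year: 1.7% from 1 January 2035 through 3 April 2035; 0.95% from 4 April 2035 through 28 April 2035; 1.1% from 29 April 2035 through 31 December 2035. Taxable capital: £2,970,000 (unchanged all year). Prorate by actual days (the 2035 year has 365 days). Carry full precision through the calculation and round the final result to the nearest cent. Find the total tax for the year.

1 January – 3 April 2035: 93 days at 1.7% → £2,970,000 × 1.7% × 93/365 = £12,864.5753
4 April – 28 April 2035: 25 days at 0.95% → £2,970,000 × 0.95% × 25/365 = £1,932.5342
29 April – 31 December 2035: 247 days at 1.1% → £2,970,000 × 1.1% × 247/365 = £22,108.1918
Total = £36,905.3014

£36,905.30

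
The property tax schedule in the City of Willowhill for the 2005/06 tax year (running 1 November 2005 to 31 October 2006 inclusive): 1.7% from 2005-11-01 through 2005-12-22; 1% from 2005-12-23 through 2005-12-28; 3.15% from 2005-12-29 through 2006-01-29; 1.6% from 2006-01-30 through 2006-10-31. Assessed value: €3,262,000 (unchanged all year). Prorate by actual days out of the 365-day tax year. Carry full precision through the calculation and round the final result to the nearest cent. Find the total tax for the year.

2005-11-01 to 2005-12-22: 52 days at 1.7% → €3,262,000 × 1.7% × 52/365 = €7,900.2959
2005-12-23 to 2005-12-28: 6 days at 1% → €3,262,000 × 1% × 6/365 = €536.2192
2005-12-29 to 2006-01-29: 32 days at 3.15% → €3,262,000 × 3.15% × 32/365 = €9,008.4822
2006-01-30 to 2006-10-31: 275 days at 1.6% → €3,262,000 × 1.6% × 275/365 = €39,322.7397
Total = €56,767.7370

€56,767.74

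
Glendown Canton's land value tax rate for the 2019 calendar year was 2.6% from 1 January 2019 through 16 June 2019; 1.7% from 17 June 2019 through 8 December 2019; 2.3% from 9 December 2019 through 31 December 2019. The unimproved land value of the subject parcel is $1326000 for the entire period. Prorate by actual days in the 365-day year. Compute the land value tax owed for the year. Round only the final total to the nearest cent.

1 January – 16 June 2019: 167 days at 2.6% → $1326000 × 2.6% × 167/365 = $15773.9507
17 June – 8 December 2019: 175 days at 1.7% → $1326000 × 1.7% × 175/365 = $10807.8082
9 December – 31 December 2019: 23 days at 2.3% → $1326000 × 2.3% × 23/365 = $1921.7918
Total = $28503.5507

$28503.55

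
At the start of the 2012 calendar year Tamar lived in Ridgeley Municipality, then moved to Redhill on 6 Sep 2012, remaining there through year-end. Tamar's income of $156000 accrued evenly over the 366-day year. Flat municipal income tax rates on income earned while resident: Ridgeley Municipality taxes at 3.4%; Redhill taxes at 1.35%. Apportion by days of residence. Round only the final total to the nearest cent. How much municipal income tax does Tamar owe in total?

$4281.69

Ridgeley Municipality, 1 Jan – 5 Sep 2012: 249 days → $156000 × 3.4% × 249/366 = $3608.4590
Redhill, 6 Sep – 31 Dec 2012: 117 days → $156000 × 1.35% × 117/366 = $673.2295
Total = $4281.6885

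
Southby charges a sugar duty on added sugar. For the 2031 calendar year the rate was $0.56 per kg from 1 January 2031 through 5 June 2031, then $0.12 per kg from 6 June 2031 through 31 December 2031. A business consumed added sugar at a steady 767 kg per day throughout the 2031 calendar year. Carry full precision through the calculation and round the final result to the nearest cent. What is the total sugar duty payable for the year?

$86,241.48

1 January – 5 June 2031: 156 days × 767 kg/day = 119,652 kg at $0.56/kg → $67,005.12
6 June – 31 December 2031: 209 days × 767 kg/day = 160,303 kg at $0.12/kg → $19,236.36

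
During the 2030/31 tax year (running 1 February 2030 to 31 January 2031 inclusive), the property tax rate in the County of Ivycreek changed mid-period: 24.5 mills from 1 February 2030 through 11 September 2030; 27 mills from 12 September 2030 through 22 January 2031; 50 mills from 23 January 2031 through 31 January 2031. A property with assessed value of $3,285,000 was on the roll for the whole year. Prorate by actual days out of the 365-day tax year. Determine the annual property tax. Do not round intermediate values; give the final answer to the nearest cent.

$85,540.50

1 February – 11 September 2030: 223 days at 24.5 mills → $3,285,000 × 2.45% × 223/365 = $49,171.5000
12 September 2030 – 22 January 2031: 133 days at 27 mills → $3,285,000 × 2.7% × 133/365 = $32,319.0000
23 January – 31 January 2031: 9 days at 50 mills → $3,285,000 × 5% × 9/365 = $4,050.0000
Total = $85,540.5000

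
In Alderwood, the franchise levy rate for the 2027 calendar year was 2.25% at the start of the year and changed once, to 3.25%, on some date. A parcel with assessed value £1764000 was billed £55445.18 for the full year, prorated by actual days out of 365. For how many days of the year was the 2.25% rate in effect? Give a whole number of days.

Let d = days at the first rate; then 365 − d days at the second rate.
£1764000 × [2.25%·d + 3.25%·(365−d)] / 365 = £55445.18
Solving gives d = 39, so the new rate took effect on February 9, 2027.

39 days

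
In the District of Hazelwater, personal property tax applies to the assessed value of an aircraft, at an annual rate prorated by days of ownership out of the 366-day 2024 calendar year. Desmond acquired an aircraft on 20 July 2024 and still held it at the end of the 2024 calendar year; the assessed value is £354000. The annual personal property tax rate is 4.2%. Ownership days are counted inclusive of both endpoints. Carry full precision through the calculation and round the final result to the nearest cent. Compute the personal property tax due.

£6702.79

Days held (20 July – 31 December 2024): 165 out of 366
Tax = £354000 × 4.2% × 165/366 = £6702.7869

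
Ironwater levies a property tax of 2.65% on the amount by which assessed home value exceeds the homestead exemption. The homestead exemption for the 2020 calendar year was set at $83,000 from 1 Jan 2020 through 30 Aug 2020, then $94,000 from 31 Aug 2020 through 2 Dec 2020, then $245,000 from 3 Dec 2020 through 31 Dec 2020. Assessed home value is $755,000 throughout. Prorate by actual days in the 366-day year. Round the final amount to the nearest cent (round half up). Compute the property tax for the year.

$17,392.98

1 Jan – 30 Aug 2020: 243 days, exemption $83,000 → ($755,000 − $83,000) × 2.65% × 243/366 = $11,823.3443
31 Aug – 2 Dec 2020: 94 days, exemption $94,000 → ($755,000 − $94,000) × 2.65% × 94/366 = $4,498.7732
3 Dec – 31 Dec 2020: 29 days, exemption $245,000 → ($755,000 − $245,000) × 2.65% × 29/366 = $1,070.8607
Total = $17,392.9781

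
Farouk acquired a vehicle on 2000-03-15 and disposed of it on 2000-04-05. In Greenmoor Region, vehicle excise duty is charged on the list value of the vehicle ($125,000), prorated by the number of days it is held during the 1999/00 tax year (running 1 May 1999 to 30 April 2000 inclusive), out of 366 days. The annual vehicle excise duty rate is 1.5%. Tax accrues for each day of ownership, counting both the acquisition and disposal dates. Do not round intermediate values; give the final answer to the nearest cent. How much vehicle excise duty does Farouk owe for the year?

Days held (2000-03-15 to 2000-04-05): 22 out of 366
Tax = $125,000 × 1.5% × 22/366 = $112.7049

$112.70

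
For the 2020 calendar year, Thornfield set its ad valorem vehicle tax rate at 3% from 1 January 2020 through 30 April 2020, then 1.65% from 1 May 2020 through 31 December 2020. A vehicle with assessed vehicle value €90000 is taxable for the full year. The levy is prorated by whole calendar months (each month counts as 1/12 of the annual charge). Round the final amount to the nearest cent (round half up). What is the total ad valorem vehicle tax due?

1 January – 30 April 2020: 4 months at 3% → €90000 × 3% × 4/12 = €900.0000
1 May – 31 December 2020: 8 months at 1.65% → €90000 × 1.65% × 8/12 = €990.0000
Total = €1890.0000

€1890.00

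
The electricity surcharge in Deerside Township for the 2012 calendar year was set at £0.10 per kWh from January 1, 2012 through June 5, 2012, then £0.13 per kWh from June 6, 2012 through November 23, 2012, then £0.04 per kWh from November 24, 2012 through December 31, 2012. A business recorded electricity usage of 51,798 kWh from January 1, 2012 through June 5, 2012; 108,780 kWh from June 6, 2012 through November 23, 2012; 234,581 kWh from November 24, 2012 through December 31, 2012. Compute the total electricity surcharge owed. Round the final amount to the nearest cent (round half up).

January 1 – June 5, 2012: 51,798 kWh at £0.10/kWh → £5,179.80
June 6 – November 23, 2012: 108,780 kWh at £0.13/kWh → £14,141.40
November 24 – December 31, 2012: 234,581 kWh at £0.04/kWh → £9,383.24

£28,704.44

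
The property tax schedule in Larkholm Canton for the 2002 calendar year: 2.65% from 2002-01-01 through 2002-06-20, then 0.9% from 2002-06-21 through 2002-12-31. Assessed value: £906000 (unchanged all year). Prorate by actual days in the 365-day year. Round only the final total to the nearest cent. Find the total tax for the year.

2002-01-01 to 2002-06-20: 171 days at 2.65% → £906000 × 2.65% × 171/365 = £11248.0521
2002-06-21 to 2002-12-31: 194 days at 0.9% → £906000 × 0.9% × 194/365 = £4333.9068
Total = £15581.9589

£15581.96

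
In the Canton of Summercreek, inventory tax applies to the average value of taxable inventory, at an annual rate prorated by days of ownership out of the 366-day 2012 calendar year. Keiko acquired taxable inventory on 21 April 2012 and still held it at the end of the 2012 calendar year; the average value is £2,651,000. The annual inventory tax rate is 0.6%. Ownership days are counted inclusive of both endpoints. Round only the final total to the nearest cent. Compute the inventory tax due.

£11,082.05

Days held (21 April – 31 December 2012): 255 out of 366
Tax = £2,651,000 × 0.6% × 255/366 = £11,082.0492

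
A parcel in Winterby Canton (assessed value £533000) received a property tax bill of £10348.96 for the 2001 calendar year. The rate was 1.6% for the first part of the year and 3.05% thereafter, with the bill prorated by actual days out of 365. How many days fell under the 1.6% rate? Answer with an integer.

Let d = days at the first rate; then 365 − d days at the second rate.
£533000 × [1.6%·d + 3.05%·(365−d)] / 365 = £10348.96
Solving gives d = 279, so the new rate took effect on October 7, 2001.

279 days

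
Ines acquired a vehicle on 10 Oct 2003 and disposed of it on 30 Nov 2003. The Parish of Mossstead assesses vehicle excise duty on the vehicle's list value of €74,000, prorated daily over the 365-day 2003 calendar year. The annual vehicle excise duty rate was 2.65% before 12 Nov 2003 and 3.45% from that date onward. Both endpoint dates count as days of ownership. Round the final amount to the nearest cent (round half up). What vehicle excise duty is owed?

10 Oct – 11 Nov 2003: 33 days at 2.65% → €74,000 × 2.65% × 33/365 = €177.2959
12 Nov – 30 Nov 2003: 19 days at 3.45% → €74,000 × 3.45% × 19/365 = €132.8959
Total = €310.1918

€310.19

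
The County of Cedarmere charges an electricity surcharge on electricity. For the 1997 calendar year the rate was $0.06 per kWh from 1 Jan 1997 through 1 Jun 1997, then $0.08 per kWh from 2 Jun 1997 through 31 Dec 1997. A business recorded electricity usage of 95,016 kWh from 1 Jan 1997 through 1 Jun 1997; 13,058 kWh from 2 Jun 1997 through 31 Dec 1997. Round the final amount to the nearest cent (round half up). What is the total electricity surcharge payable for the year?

1 Jan – 1 Jun 1997: 95,016 kWh at $0.06/kWh → $5,700.96
2 Jun – 31 Dec 1997: 13,058 kWh at $0.08/kWh → $1,044.64

$6,745.60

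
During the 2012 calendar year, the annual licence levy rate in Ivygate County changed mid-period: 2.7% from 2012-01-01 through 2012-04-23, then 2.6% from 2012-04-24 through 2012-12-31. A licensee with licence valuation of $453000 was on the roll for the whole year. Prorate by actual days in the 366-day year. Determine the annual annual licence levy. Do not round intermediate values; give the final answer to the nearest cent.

2012-01-01 to 2012-04-23: 114 days at 2.7% → $453000 × 2.7% × 114/366 = $3809.6557
2012-04-24 to 2012-12-31: 252 days at 2.6% → $453000 × 2.6% × 252/366 = $8109.4426
Total = $11919.0984

$11919.10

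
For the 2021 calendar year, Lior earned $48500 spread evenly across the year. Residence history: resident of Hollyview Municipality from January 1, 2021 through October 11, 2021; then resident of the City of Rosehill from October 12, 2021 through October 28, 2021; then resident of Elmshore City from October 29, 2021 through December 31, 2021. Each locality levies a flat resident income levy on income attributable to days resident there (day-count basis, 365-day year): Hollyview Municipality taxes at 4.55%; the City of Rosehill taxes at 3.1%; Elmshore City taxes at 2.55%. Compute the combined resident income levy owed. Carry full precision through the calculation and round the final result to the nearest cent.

$2003.91

Hollyview Municipality, January 1 – October 11, 2021: 284 days → $48500 × 4.55% × 284/365 = $1717.0329
The City of Rosehill, October 12 – October 28, 2021: 17 days → $48500 × 3.1% × 17/365 = $70.0260
Elmshore City, October 29 – December 31, 2021: 64 days → $48500 × 2.55% × 64/365 = $216.8548
Total = $2003.9137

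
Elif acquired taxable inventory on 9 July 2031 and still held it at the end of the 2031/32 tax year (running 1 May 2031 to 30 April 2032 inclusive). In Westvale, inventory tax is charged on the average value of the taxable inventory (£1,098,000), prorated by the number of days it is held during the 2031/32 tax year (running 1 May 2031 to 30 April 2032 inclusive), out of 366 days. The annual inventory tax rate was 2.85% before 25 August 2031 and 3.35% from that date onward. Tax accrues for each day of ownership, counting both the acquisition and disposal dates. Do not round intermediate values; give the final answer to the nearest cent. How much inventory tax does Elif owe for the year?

9 July – 24 August 2031: 47 days at 2.85% → £1,098,000 × 2.85% × 47/366 = £4,018.5000
25 August 2031 – 30 April 2032: 250 days at 3.35% → £1,098,000 × 3.35% × 250/366 = £25,125.0000
Total = £29,143.5000

£29,143.50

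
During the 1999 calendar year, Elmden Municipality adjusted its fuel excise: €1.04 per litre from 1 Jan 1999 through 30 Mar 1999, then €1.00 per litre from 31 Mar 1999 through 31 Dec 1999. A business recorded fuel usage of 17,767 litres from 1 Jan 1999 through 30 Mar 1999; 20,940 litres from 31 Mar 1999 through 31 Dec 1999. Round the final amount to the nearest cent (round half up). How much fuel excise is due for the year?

1 Jan – 30 Mar 1999: 17,767 litres at €1.04/litre → €18477.68
31 Mar – 31 Dec 1999: 20,940 litres at €1.00/litre → €20940.00

€39417.68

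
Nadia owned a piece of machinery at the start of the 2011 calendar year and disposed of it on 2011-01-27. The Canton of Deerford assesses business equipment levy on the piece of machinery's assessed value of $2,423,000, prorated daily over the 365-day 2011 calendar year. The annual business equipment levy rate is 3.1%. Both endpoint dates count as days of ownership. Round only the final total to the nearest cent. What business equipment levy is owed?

$5,556.30

Days held (2011-01-01 to 2011-01-27): 27 out of 365
Tax = $2,423,000 × 3.1% × 27/365 = $5,556.3041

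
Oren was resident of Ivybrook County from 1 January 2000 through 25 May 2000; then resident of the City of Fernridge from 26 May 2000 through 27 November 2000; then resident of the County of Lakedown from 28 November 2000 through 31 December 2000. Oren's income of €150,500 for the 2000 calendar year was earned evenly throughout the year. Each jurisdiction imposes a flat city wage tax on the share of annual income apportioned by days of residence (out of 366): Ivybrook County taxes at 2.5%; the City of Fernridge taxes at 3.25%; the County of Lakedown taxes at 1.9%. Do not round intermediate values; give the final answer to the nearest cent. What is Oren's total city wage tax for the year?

€4,252.24

Ivybrook County, 1 January – 25 May 2000: 146 days → €150,500 × 2.5% × 146/366 = €1,500.8880
The City of Fernridge, 26 May – 27 November 2000: 186 days → €150,500 × 3.25% × 186/366 = €2,485.7172
The County of Lakedown, 28 November – 31 December 2000: 34 days → €150,500 × 1.9% × 34/366 = €265.6366
Total = €4,252.2418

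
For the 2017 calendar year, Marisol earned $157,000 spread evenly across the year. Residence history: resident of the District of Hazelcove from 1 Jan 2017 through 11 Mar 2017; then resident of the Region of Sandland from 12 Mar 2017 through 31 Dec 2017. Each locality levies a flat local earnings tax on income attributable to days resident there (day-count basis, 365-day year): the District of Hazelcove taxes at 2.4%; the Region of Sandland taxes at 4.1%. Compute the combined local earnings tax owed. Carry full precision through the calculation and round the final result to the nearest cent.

The District of Hazelcove, 1 Jan – 11 Mar 2017: 70 days → $157,000 × 2.4% × 70/365 = $722.6301
The Region of Sandland, 12 Mar – 31 Dec 2017: 295 days → $157,000 × 4.1% × 295/365 = $5,202.5068
Total = $5,925.1370

$5,925.14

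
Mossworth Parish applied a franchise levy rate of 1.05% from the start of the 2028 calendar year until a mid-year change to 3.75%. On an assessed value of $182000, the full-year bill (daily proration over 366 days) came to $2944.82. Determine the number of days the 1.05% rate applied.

289 days

Let d = days at the first rate; then 366 − d days at the second rate.
$182000 × [1.05%·d + 3.75%·(366−d)] / 366 = $2944.82
Solving gives d = 289, so the new rate took effect on October 16, 2028.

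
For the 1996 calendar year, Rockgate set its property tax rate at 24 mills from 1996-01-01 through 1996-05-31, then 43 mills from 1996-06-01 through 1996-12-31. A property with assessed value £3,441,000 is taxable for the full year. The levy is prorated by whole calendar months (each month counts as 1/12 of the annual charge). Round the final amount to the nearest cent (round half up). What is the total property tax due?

1996-01-01 to 1996-05-31: 5 months at 24 mills → £3,441,000 × 2.4% × 5/12 = £34,410.0000
1996-06-01 to 1996-12-31: 7 months at 43 mills → £3,441,000 × 4.3% × 7/12 = £86,311.7500
Total = £120,721.7500

£120,721.75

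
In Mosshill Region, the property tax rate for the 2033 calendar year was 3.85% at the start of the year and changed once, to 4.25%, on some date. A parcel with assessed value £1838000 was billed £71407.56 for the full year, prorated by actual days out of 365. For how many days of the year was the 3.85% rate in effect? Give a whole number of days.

Let d = days at the first rate; then 365 − d days at the second rate.
£1838000 × [3.85%·d + 4.25%·(365−d)] / 365 = £71407.56
Solving gives d = 333, so the new rate took effect on November 30, 2033.

333 days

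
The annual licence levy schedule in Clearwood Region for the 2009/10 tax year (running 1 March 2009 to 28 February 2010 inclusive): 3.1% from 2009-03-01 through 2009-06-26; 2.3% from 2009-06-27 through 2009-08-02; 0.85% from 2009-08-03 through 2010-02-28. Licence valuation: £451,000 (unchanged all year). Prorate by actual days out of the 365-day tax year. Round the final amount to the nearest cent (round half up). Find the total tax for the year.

2009-03-01 to 2009-06-26: 118 days at 3.1% → £451,000 × 3.1% × 118/365 = £4,519.8849
2009-06-27 to 2009-08-02: 37 days at 2.3% → £451,000 × 2.3% × 37/365 = £1,051.5096
2009-08-03 to 2010-02-28: 210 days at 0.85% → £451,000 × 0.85% × 210/365 = £2,205.5753
Total = £7,776.9699

£7,776.97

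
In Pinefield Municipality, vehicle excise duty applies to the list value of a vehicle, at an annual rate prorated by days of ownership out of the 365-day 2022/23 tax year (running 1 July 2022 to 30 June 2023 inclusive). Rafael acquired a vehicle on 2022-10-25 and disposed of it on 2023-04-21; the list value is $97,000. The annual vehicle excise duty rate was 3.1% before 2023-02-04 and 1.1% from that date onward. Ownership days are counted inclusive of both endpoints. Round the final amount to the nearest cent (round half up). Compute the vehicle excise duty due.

2022-10-25 to 2023-02-03: 102 days at 3.1% → $97,000 × 3.1% × 102/365 = $840.3123
2023-02-04 to 2023-04-21: 77 days at 1.1% → $97,000 × 1.1% × 77/365 = $225.0932
Total = $1,065.4055

$1,065.41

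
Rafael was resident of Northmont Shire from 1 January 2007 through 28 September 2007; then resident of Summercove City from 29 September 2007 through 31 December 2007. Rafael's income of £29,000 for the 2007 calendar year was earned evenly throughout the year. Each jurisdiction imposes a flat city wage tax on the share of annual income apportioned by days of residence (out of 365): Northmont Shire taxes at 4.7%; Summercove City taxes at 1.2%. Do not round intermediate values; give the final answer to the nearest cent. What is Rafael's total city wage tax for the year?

Northmont Shire, 1 January – 28 September 2007: 271 days → £29,000 × 4.7% × 271/365 = £1,011.9808
Summercove City, 29 September – 31 December 2007: 94 days → £29,000 × 1.2% × 94/365 = £89.6219
Total = £1,101.6027

£1,101.60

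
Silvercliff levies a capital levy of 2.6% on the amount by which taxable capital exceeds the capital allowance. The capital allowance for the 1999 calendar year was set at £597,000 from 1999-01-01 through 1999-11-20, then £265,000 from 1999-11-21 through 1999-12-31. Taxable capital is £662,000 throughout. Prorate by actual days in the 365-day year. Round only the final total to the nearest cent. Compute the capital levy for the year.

1999-01-01 to 1999-11-20: 324 days, exemption £597,000 → (£662,000 − £597,000) × 2.6% × 324/365 = £1,500.1644
1999-11-21 to 1999-12-31: 41 days, exemption £265,000 → (£662,000 − £265,000) × 2.6% × 41/365 = £1,159.4575
Total = £2,659.6219

£2,659.62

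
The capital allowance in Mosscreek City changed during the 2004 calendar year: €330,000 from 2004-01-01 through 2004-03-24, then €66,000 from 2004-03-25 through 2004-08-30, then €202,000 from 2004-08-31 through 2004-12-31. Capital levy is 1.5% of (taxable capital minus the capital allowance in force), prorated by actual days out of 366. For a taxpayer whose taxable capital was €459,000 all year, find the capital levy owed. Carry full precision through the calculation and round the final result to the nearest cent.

2004-01-01 to 2004-03-24: 84 days, exemption €330,000 → (€459,000 − €330,000) × 1.5% × 84/366 = €444.0984
2004-03-25 to 2004-08-30: 159 days, exemption €66,000 → (€459,000 − €66,000) × 1.5% × 159/366 = €2,560.9426
2004-08-31 to 2004-12-31: 123 days, exemption €202,000 → (€459,000 − €202,000) × 1.5% × 123/366 = €1,295.5328
Total = €4,300.5738

€4,300.57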